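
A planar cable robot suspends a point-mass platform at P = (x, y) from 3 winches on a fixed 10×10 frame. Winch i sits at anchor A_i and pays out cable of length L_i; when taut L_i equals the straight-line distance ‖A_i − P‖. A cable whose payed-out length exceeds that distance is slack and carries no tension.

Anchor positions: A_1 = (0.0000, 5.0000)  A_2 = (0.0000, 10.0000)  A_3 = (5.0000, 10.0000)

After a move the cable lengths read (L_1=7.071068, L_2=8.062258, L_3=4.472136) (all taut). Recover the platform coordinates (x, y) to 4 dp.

each cable: (A_i−P)·(A_i−P) = L_i²; let k_i = ‖A_i‖²−L_i²
k_1 = 0.0000+25.0000−50.0000 = -25.0000
row 1: 0.0000x − 10.0000y = -60.0000  (k_2=35.0000)
row 2: -10.0000x − 10.0000y = -130.0000  (k_3=105.0000)
Cramer on rows 1–2 → x = 7.0000, y = 6.0000

(7.0000, 6.0000)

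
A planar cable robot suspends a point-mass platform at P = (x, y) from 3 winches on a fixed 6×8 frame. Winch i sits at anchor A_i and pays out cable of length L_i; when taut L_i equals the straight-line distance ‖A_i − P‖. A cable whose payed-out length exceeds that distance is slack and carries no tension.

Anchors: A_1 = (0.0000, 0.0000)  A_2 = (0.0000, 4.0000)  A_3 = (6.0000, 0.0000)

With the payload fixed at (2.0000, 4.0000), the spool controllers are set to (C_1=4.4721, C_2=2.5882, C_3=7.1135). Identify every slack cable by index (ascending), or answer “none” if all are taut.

2, 3

cable 1: L_1 = ‖A_1−P‖ = 4.4721;  C_1 = 4.4721 → taut
cable 2: L_2 = ‖A_2−P‖ = 2.0000;  C_2 = 2.5882 → slack
cable 3: L_3 = ‖A_3−P‖ = 5.6569;  C_3 = 7.1135 → slack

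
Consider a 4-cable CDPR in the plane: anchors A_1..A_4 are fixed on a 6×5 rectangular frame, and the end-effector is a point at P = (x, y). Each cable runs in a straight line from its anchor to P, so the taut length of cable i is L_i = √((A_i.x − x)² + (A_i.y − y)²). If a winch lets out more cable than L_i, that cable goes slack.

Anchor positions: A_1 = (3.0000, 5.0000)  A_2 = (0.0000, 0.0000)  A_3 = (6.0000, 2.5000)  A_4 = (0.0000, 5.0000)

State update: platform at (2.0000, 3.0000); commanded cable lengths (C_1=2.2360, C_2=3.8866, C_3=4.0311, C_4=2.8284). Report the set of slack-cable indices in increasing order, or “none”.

2

cable 1: L_1 = ‖A_1−P‖ = 2.2361;  C_1 = 2.2360 → taut
cable 2: L_2 = ‖A_2−P‖ = 3.6056;  C_2 = 3.8866 → slack
cable 3: L_3 = ‖A_3−P‖ = 4.0311;  C_3 = 4.0311 → taut
cable 4: L_4 = ‖A_4−P‖ = 2.8284;  C_4 = 2.8284 → taut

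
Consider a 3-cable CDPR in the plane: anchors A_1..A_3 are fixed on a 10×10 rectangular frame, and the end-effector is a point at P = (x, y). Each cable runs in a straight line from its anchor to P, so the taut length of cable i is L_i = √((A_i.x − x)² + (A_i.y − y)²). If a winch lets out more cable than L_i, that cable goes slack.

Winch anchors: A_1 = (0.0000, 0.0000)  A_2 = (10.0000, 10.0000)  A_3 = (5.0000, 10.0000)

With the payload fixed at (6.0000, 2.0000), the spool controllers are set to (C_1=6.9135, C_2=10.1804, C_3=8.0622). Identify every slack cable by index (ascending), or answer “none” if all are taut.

cable 1: √((-6.0000)²+(-2.0000)²)=6.3246, C_1=6.9135: slack
cable 2: √((4.0000)²+(8.0000)²)=8.9443, C_2=10.1804: slack
cable 3: √((-1.0000)²+(8.0000)²)=8.0623, C_3=8.0622: taut

1, 2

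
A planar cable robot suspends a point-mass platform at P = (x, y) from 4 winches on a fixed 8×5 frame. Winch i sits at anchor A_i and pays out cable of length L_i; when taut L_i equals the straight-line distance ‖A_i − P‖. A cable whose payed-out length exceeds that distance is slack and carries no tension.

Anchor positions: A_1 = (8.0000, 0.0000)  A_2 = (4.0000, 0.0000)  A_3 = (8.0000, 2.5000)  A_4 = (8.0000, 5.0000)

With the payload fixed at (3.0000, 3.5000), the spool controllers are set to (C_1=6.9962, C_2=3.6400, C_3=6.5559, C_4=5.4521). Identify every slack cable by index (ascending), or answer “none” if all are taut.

1, 3, 4

cable 1: √((5.0000)²+(-3.5000)²)=6.1033, C_1=6.9962: slack
cable 2: √((1.0000)²+(-3.5000)²)=3.6401, C_2=3.6400: taut
cable 3: √((5.0000)²+(-1.0000)²)=5.0990, C_3=6.5559: slack
cable 4: √((5.0000)²+(1.5000)²)=5.2202, C_4=5.4521: slack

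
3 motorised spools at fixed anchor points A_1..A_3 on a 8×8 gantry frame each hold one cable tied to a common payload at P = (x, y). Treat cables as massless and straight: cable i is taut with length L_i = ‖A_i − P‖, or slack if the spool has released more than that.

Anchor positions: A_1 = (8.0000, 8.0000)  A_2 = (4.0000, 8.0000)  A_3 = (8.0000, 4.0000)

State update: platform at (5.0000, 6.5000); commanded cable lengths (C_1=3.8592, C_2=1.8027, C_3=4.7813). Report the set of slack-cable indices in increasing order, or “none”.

cable 1: L_1 = ‖A_1−P‖ = 3.3541;  C_1 = 3.8592 → slack
cable 2: L_2 = ‖A_2−P‖ = 1.8028;  C_2 = 1.8027 → taut
cable 3: L_3 = ‖A_3−P‖ = 3.9051;  C_3 = 4.7813 → slack

1, 3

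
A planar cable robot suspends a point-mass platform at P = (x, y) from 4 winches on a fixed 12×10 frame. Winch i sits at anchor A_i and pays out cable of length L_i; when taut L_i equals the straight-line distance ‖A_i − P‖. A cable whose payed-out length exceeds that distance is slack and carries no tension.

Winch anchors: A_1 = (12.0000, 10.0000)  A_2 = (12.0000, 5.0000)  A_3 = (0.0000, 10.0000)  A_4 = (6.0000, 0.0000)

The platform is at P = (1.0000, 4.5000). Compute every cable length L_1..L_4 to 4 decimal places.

cable 1: Δx=11.0000, Δy=5.5000; L_1 = √(Δx²+Δy²) = 12.2984
cable 2: Δx=11.0000, Δy=0.5000; L_2 = √(Δx²+Δy²) = 11.0114
cable 3: Δx=-1.0000, Δy=5.5000; L_3 = √(Δx²+Δy²) = 5.5902
cable 4: Δx=5.0000, Δy=-4.5000; L_4 = √(Δx²+Δy²) = 6.7268

(12.2984, 11.0114, 5.5902, 6.7268)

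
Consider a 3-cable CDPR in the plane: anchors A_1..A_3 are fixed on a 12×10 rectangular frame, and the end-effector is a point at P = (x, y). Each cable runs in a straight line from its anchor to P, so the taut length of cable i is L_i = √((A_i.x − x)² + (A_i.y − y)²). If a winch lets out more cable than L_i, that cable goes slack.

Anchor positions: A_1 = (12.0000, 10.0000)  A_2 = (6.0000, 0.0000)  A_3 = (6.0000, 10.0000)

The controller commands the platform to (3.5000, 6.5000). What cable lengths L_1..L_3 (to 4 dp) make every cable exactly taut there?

cable 1: Δx=8.5000, Δy=3.5000; L_1 = √(Δx²+Δy²) = 9.1924
cable 2: Δx=2.5000, Δy=-6.5000; L_2 = √(Δx²+Δy²) = 6.9642
cable 3: Δx=2.5000, Δy=3.5000; L_3 = √(Δx²+Δy²) = 4.3012

(9.1924, 6.9642, 4.3012)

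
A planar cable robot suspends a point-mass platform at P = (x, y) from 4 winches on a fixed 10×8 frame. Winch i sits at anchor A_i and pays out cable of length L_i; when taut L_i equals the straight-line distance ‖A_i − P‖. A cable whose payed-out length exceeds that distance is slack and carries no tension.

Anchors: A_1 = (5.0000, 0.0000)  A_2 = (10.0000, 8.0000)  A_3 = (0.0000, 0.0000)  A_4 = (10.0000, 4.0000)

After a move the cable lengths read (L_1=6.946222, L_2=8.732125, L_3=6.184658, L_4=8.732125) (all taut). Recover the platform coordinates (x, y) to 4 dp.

(1.5000, 6.0000)

each cable: (A_i−P)·(A_i−P) = L_i²; let c_i = ‖A_i‖²−L_i²
c_1 = 25.0000+0.0000−48.2500 = -23.2500
row 1: -10.0000x − 16.0000y = -111.0000  (c_2=87.7500)
row 2: 10.0000x + 0.0000y = 15.0000  (c_3=-38.2500)
row 3: -10.0000x − 8.0000y = -63.0000  (c_4=39.7500)
Cramer on rows 1–2 → x = 1.5000, y = 6.0000
check cable 4: ‖A_4−P‖² = 76.2500 ≈ L_4² = 76.2500 ✓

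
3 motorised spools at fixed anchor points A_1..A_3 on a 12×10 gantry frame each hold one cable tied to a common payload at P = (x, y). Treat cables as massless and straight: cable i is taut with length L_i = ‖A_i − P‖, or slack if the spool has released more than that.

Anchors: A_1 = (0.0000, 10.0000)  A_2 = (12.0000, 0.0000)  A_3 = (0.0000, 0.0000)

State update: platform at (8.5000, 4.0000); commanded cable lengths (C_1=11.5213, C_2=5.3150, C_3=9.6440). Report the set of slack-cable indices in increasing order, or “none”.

1, 3

cable 1: L_1 = ‖A_1−P‖ = 10.4043;  C_1 = 11.5213 → slack
cable 2: L_2 = ‖A_2−P‖ = 5.3151;  C_2 = 5.3150 → taut
cable 3: L_3 = ‖A_3−P‖ = 9.3941;  C_3 = 9.6440 → slack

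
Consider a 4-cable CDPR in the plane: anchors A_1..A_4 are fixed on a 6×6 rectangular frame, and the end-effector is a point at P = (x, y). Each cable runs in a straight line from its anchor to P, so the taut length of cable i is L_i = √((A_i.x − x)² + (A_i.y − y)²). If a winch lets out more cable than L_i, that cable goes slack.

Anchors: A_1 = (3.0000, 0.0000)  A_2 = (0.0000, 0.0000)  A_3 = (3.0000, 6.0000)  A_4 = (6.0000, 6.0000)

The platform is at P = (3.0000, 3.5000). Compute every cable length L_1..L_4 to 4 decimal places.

(3.5000, 4.6098, 2.5000, 3.9051)

L_1 = √((3.0000−3.0000)² + (0.0000−3.5000)²) = 3.5000
L_2 = √((0.0000−3.0000)² + (0.0000−3.5000)²) = 4.6098
L_3 = √((3.0000−3.0000)² + (6.0000−3.5000)²) = 2.5000
L_4 = √((6.0000−3.0000)² + (6.0000−3.5000)²) = 3.9051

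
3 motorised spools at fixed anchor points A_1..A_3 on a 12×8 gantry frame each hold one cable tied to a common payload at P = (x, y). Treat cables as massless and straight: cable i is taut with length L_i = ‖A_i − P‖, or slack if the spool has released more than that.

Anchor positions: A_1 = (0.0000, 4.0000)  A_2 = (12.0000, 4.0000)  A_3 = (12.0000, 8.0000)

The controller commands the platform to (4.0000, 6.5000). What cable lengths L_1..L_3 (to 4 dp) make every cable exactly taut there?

(4.7170, 8.3815, 8.1394)

cable 1: Δx=-4.0000, Δy=-2.5000; L_1 = √(Δx²+Δy²) = 4.7170
cable 2: Δx=8.0000, Δy=-2.5000; L_2 = √(Δx²+Δy²) = 8.3815
cable 3: Δx=8.0000, Δy=1.5000; L_3 = √(Δx²+Δy²) = 8.1394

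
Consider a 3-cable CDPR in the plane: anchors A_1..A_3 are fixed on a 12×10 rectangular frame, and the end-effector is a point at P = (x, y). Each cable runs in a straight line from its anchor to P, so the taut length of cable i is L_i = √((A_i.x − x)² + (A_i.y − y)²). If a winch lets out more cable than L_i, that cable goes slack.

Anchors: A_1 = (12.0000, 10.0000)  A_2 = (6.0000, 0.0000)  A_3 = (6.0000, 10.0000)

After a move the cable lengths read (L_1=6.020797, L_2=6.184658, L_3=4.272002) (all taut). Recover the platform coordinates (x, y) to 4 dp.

circle eqns → linear via eq_j − eq_1; set k_j = A_j·A_j − L_j²
k_1 = 144.0000+100.0000−36.2500 = 207.7500
12.0000·x + 20.0000·y = k_1−k_2 = 210.0000
12.0000·x + 0.0000·y = k_1−k_3 = 90.0000
solve first two rows → x=7.5000, y=6.0000

(7.5000, 6.0000)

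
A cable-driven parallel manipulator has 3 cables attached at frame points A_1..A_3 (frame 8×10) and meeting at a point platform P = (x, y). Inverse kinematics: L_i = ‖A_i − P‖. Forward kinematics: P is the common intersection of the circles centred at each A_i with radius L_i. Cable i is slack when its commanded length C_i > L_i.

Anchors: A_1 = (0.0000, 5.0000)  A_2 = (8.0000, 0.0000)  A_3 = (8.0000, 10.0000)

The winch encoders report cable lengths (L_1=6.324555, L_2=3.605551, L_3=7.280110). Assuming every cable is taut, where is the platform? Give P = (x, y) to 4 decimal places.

(6.0000, 3.0000)

expand ‖A_i−P‖²=L_i² and subtract eq 1 (c_i ≔ ‖A_i‖²−L_i²)
c_1 = 0.0000+25.0000−40.0000 = -15.0000
eq1−eq2 → [-16.0000  10.0000]·P = -66.0000
eq1−eq3 → [-16.0000  -10.0000]·P = -126.0000
2×2 solve → P = (6.0000, 3.0000)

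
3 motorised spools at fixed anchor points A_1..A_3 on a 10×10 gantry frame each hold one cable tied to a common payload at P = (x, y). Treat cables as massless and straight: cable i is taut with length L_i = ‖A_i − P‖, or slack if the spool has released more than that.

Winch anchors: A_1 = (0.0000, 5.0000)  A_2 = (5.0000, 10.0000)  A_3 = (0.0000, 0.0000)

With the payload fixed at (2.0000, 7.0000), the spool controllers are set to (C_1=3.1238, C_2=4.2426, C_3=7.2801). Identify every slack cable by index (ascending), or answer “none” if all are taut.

cable 1: √((-2.0000)²+(-2.0000)²)=2.8284, C_1=3.1238: slack
cable 2: √((3.0000)²+(3.0000)²)=4.2426, C_2=4.2426: taut
cable 3: √((-2.0000)²+(-7.0000)²)=7.2801, C_3=7.2801: taut

1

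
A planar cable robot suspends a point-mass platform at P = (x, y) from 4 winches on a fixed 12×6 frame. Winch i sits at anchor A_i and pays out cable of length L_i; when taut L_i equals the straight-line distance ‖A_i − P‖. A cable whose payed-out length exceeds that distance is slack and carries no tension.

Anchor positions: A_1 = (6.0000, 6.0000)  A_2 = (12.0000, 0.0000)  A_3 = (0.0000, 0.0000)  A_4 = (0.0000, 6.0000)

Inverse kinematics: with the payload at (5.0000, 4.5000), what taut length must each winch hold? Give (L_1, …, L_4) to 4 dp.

(1.8028, 8.3217, 6.7268, 5.2202)

L_1: Δ = A_1−P = (1.0000, 1.5000) → ‖Δ‖ = √3.2500 = 1.8028
L_2: Δ = A_2−P = (7.0000, -4.5000) → ‖Δ‖ = √69.2500 = 8.3217
L_3: Δ = A_3−P = (-5.0000, -4.5000) → ‖Δ‖ = √45.2500 = 6.7268
L_4: Δ = A_4−P = (-5.0000, 1.5000) → ‖Δ‖ = √27.2500 = 5.2202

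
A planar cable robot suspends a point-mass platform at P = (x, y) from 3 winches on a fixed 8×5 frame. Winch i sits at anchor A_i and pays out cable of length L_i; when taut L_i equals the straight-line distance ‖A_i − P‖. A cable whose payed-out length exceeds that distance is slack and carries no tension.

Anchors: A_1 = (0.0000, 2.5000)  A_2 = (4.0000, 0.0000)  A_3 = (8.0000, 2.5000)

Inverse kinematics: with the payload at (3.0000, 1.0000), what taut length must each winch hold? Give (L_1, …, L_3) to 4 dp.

(3.3541, 1.4142, 5.2202)

cable 1: Δx=-3.0000, Δy=1.5000; L_1 = √(Δx²+Δy²) = 3.3541
cable 2: Δx=1.0000, Δy=-1.0000; L_2 = √(Δx²+Δy²) = 1.4142
cable 3: Δx=5.0000, Δy=1.5000; L_3 = √(Δx²+Δy²) = 5.2202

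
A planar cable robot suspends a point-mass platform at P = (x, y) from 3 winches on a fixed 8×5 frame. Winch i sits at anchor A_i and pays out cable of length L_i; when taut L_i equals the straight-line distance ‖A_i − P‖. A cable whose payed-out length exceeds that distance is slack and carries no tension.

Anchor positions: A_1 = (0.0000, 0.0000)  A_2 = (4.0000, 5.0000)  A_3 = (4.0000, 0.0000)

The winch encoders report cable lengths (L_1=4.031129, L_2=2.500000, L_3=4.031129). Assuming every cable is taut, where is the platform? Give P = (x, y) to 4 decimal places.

(2.0000, 3.5000)

circle eqns → linear via eq_j − eq_1; set k_j = A_j·A_j − L_j²
k_1 = 0.0000+0.0000−16.2500 = -16.2500
-8.0000·x − 10.0000·y = k_1−k_2 = -51.0000
-8.0000·x + 0.0000·y = k_1−k_3 = -16.0000
solve first two rows → x=2.0000, y=3.5000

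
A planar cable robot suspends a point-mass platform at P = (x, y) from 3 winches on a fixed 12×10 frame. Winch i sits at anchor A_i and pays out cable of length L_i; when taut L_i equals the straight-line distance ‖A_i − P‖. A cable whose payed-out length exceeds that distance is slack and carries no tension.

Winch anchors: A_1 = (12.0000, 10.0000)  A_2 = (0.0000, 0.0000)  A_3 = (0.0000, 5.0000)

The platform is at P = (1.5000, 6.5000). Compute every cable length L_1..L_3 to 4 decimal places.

L_1: Δ = A_1−P = (10.5000, 3.5000) → ‖Δ‖ = √122.5000 = 11.0680
L_2: Δ = A_2−P = (-1.5000, -6.5000) → ‖Δ‖ = √44.5000 = 6.6708
L_3: Δ = A_3−P = (-1.5000, -1.5000) → ‖Δ‖ = √4.5000 = 2.1213

(11.0680, 6.6708, 2.1213)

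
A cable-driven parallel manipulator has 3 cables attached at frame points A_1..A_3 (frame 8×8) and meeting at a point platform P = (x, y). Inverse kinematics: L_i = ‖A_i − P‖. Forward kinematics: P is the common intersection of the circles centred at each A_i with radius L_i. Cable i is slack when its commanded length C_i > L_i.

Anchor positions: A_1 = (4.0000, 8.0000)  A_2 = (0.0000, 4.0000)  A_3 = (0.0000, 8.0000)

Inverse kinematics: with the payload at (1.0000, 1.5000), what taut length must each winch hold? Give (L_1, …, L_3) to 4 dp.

L_1 = √((4.0000−1.0000)² + (8.0000−1.5000)²) = 7.1589
L_2 = √((0.0000−1.0000)² + (4.0000−1.5000)²) = 2.6926
L_3 = √((0.0000−1.0000)² + (8.0000−1.5000)²) = 6.5765

(7.1589, 2.6926, 6.5765)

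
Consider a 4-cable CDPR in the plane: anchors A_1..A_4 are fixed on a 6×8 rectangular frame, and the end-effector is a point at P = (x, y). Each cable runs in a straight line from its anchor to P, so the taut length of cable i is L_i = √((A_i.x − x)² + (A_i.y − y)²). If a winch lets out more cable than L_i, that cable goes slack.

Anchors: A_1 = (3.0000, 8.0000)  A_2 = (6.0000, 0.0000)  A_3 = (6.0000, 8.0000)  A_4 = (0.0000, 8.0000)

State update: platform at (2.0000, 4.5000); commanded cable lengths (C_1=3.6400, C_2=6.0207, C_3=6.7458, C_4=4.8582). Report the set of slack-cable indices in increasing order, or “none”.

3, 4

cable 1: L_1 = ‖A_1−P‖ = 3.6401;  C_1 = 3.6400 → taut
cable 2: L_2 = ‖A_2−P‖ = 6.0208;  C_2 = 6.0207 → taut
cable 3: L_3 = ‖A_3−P‖ = 5.3151;  C_3 = 6.7458 → slack
cable 4: L_4 = ‖A_4−P‖ = 4.0311;  C_4 = 4.8582 → slack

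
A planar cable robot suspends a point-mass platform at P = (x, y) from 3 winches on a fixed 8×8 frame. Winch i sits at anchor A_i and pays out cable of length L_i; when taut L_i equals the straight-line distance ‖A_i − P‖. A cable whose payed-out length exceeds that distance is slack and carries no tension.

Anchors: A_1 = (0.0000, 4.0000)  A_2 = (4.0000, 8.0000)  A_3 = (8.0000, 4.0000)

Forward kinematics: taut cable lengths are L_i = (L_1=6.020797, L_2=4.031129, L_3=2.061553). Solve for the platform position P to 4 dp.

(6.0000, 4.5000)

circle eqns → linear via eq_j − eq_1; set c_j = A_j·A_j − L_j²
c_1 = 0.0000+16.0000−36.2500 = -20.2500
-8.0000·x − 8.0000·y = c_1−c_2 = -84.0000
-16.0000·x + 0.0000·y = c_1−c_3 = -96.0000
solve first two rows → x=6.0000, y=4.5000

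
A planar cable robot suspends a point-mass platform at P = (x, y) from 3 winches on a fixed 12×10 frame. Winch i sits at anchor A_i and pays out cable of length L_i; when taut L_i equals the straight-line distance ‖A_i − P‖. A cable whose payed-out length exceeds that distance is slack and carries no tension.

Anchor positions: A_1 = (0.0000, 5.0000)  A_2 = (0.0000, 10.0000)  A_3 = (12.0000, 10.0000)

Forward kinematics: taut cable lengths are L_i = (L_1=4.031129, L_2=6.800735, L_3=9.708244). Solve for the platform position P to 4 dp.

(4.0000, 4.5000)

circle eqns → linear via eq_j − eq_1; set k_j = A_j·A_j − L_j²
k_1 = 0.0000+25.0000−16.2500 = 8.7500
0.0000·x − 10.0000·y = k_1−k_2 = -45.0000
-24.0000·x − 10.0000·y = k_1−k_3 = -141.0000
solve first two rows → x=4.0000, y=4.5000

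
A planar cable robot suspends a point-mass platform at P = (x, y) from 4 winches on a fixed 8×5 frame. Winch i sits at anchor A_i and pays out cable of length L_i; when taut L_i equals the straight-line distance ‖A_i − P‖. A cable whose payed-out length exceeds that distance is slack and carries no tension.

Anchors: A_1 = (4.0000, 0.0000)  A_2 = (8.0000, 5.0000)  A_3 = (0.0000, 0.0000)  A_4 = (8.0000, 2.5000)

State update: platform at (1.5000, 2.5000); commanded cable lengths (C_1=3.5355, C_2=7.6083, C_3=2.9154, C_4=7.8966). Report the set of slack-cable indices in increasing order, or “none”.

cable 1: √((2.5000)²+(-2.5000)²)=3.5355, C_1=3.5355: taut
cable 2: √((6.5000)²+(2.5000)²)=6.9642, C_2=7.6083: slack
cable 3: √((-1.5000)²+(-2.5000)²)=2.9155, C_3=2.9154: taut
cable 4: √((6.5000)²+(0.0000)²)=6.5000, C_4=7.8966: slack

2, 4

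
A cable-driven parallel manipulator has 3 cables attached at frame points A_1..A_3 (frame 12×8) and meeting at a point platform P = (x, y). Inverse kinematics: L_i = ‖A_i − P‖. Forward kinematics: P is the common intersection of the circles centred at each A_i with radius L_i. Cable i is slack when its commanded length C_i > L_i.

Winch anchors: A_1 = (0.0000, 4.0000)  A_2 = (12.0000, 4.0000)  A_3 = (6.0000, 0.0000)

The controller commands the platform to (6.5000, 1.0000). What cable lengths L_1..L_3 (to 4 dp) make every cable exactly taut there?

L_1 = √((0.0000−6.5000)² + (4.0000−1.0000)²) = 7.1589
L_2 = √((12.0000−6.5000)² + (4.0000−1.0000)²) = 6.2650
L_3 = √((6.0000−6.5000)² + (0.0000−1.0000)²) = 1.1180

(7.1589, 6.2650, 1.1180)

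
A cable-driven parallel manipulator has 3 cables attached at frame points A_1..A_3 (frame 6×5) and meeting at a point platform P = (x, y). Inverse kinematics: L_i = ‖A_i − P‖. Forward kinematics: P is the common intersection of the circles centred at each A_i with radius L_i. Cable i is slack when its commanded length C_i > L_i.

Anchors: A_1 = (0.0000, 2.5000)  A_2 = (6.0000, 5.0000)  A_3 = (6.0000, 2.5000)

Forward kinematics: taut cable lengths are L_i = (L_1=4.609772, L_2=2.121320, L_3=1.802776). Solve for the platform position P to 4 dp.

expand ‖A_i−P‖²=L_i² and subtract eq 1 (k_i ≔ ‖A_i‖²−L_i²)
k_1 = 0.0000+6.2500−21.2500 = -15.0000
eq1−eq2 → [-12.0000  -5.0000]·P = -71.5000
eq1−eq3 → [-12.0000  0.0000]·P = -54.0000
2×2 solve → P = (4.5000, 3.5000)

(4.5000, 3.5000)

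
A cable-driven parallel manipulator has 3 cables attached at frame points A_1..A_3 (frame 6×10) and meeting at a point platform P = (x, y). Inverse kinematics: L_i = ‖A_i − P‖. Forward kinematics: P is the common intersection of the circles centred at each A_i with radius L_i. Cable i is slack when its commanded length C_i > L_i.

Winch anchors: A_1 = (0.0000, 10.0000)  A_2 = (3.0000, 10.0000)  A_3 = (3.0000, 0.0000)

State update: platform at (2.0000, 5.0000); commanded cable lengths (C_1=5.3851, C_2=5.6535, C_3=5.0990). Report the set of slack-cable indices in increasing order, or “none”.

2

i=1: geometric 5.3852 vs commanded 5.3851 ⇒ taut
i=2: geometric 5.0990 vs commanded 5.6535 ⇒ slack
i=3: geometric 5.0990 vs commanded 5.0990 ⇒ taut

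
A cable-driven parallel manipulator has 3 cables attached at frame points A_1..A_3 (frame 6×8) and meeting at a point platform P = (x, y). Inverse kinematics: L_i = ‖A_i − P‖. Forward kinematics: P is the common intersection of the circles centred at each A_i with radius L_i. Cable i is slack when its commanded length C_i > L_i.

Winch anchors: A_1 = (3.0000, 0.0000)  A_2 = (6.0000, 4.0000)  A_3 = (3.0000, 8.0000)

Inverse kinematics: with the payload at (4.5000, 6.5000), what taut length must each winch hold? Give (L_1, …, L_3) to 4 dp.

L_1: Δ = A_1−P = (-1.5000, -6.5000) → ‖Δ‖ = √44.5000 = 6.6708
L_2: Δ = A_2−P = (1.5000, -2.5000) → ‖Δ‖ = √8.5000 = 2.9155
L_3: Δ = A_3−P = (-1.5000, 1.5000) → ‖Δ‖ = √4.5000 = 2.1213

(6.6708, 2.9155, 2.1213)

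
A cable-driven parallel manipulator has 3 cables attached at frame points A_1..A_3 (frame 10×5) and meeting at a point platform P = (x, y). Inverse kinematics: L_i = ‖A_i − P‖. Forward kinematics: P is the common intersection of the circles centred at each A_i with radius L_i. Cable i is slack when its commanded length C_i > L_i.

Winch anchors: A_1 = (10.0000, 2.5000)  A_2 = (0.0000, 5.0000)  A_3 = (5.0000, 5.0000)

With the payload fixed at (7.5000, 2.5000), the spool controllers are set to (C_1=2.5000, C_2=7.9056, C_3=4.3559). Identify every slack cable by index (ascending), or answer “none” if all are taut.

3

cable 1: √((2.5000)²+(0.0000)²)=2.5000, C_1=2.5000: taut
cable 2: √((-7.5000)²+(2.5000)²)=7.9057, C_2=7.9056: taut
cable 3: √((-2.5000)²+(2.5000)²)=3.5355, C_3=4.3559: slack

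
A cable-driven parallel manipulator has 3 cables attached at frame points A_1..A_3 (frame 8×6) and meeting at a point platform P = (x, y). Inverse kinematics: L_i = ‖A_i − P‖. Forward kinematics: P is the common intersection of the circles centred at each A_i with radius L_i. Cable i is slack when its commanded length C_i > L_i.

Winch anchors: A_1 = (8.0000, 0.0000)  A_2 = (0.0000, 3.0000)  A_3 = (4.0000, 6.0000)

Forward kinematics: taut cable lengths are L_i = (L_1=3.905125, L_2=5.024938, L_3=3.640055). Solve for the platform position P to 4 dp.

expand ‖A_i−P‖²=L_i² and subtract eq 1 (q_i ≔ ‖A_i‖²−L_i²)
q_1 = 64.0000+0.0000−15.2500 = 48.7500
eq1−eq2 → [16.0000  -6.0000]·P = 65.0000
eq1−eq3 → [8.0000  -12.0000]·P = 10.0000
2×2 solve → P = (5.0000, 2.5000)

(5.0000, 2.5000)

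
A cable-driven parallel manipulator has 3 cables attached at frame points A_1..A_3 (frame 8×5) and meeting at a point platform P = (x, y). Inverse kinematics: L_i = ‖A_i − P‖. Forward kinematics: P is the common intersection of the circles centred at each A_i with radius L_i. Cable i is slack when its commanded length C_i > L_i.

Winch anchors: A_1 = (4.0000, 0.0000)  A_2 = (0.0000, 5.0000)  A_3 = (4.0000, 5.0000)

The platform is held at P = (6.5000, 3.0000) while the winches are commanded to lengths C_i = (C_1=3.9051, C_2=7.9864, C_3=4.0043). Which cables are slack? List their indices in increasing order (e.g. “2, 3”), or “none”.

2, 3

cable 1: L_1 = ‖A_1−P‖ = 3.9051;  C_1 = 3.9051 → taut
cable 2: L_2 = ‖A_2−P‖ = 6.8007;  C_2 = 7.9864 → slack
cable 3: L_3 = ‖A_3−P‖ = 3.2016;  C_3 = 4.0043 → slack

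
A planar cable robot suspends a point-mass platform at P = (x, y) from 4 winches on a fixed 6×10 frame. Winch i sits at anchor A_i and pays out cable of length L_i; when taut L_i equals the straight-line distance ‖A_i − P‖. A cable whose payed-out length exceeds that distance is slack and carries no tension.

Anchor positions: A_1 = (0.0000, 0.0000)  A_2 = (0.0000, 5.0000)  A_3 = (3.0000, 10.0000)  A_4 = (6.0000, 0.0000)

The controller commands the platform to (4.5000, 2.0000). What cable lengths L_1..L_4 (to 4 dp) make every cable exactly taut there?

(4.9244, 5.4083, 8.1394, 2.5000)

L_1 = √((0.0000−4.5000)² + (0.0000−2.0000)²) = 4.9244
L_2 = √((0.0000−4.5000)² + (5.0000−2.0000)²) = 5.4083
L_3 = √((3.0000−4.5000)² + (10.0000−2.0000)²) = 8.1394
L_4 = √((6.0000−4.5000)² + (0.0000−2.0000)²) = 2.5000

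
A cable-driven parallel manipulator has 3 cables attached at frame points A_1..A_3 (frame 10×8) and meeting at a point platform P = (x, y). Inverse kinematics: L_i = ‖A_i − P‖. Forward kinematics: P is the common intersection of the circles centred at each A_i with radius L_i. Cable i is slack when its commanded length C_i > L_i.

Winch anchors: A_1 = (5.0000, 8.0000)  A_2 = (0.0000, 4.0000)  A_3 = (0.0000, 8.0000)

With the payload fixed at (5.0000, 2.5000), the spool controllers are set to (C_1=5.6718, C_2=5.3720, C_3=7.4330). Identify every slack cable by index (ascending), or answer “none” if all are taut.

1, 2

cable 1: √((0.0000)²+(5.5000)²)=5.5000, C_1=5.6718: slack
cable 2: √((-5.0000)²+(1.5000)²)=5.2202, C_2=5.3720: slack
cable 3: √((-5.0000)²+(5.5000)²)=7.4330, C_3=7.4330: taut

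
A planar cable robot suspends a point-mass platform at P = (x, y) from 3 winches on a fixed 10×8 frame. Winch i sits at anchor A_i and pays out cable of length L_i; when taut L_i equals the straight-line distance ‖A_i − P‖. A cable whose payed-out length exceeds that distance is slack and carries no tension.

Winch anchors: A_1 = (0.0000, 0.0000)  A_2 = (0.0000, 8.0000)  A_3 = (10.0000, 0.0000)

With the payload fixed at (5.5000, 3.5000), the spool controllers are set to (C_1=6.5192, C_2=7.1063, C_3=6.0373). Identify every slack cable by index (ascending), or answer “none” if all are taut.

3

i=1: geometric 6.5192 vs commanded 6.5192 ⇒ taut
i=2: geometric 7.1063 vs commanded 7.1063 ⇒ taut
i=3: geometric 5.7009 vs commanded 6.0373 ⇒ slack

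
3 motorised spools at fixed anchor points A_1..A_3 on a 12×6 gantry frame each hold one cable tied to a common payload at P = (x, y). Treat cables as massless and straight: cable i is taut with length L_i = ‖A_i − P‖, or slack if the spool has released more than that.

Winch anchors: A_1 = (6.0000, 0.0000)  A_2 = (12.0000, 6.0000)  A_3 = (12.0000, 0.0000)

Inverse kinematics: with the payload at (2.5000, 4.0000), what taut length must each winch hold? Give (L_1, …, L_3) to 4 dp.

(5.3151, 9.7082, 10.3078)

L_1: Δ = A_1−P = (3.5000, -4.0000) → ‖Δ‖ = √28.2500 = 5.3151
L_2: Δ = A_2−P = (9.5000, 2.0000) → ‖Δ‖ = √94.2500 = 9.7082
L_3: Δ = A_3−P = (9.5000, -4.0000) → ‖Δ‖ = √106.2500 = 10.3078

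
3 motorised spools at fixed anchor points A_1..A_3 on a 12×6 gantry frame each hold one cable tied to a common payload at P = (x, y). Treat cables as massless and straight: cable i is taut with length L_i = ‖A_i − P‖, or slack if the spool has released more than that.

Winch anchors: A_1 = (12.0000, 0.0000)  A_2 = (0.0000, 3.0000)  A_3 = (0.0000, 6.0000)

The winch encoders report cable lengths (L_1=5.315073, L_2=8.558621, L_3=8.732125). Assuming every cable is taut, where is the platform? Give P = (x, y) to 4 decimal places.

(8.5000, 4.0000)

each cable: (A_i−P)·(A_i−P) = L_i²; let c_i = ‖A_i‖²−L_i²
c_1 = 144.0000+0.0000−28.2500 = 115.7500
row 1: 24.0000x − 6.0000y = 180.0000  (c_2=-64.2500)
row 2: 24.0000x − 12.0000y = 156.0000  (c_3=-40.2500)
Cramer on rows 1–2 → x = 8.5000, y = 4.0000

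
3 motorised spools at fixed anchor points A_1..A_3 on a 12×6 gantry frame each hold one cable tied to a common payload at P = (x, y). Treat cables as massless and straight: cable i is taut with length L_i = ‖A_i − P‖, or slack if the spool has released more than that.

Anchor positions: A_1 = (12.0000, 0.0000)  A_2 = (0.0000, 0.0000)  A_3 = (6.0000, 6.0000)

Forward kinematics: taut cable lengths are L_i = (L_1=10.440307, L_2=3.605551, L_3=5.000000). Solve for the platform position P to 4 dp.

(2.0000, 3.0000)

each cable: (A_i−P)·(A_i−P) = L_i²; let q_i = ‖A_i‖²−L_i²
q_1 = 144.0000+0.0000−109.0000 = 35.0000
row 1: 24.0000x + 0.0000y = 48.0000  (q_2=-13.0000)
row 2: 12.0000x − 12.0000y = -12.0000  (q_3=47.0000)
Cramer on rows 1–2 → x = 2.0000, y = 3.0000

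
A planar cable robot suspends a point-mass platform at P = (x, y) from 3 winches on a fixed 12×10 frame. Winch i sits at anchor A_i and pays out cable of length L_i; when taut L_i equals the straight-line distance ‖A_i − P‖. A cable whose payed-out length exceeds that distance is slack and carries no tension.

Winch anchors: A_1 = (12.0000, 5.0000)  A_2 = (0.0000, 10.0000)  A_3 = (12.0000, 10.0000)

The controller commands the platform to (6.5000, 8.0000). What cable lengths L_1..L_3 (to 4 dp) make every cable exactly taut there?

L_1: Δ = A_1−P = (5.5000, -3.0000) → ‖Δ‖ = √39.2500 = 6.2650
L_2: Δ = A_2−P = (-6.5000, 2.0000) → ‖Δ‖ = √46.2500 = 6.8007
L_3: Δ = A_3−P = (5.5000, 2.0000) → ‖Δ‖ = √34.2500 = 5.8523

(6.2650, 6.8007, 5.8523)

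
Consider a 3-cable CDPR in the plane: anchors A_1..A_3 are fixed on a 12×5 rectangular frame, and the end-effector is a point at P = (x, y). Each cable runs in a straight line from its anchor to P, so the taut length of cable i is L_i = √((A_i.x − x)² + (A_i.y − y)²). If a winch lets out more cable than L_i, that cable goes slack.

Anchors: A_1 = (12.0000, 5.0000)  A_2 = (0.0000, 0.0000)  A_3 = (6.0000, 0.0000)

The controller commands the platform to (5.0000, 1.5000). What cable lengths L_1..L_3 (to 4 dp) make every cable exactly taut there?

(7.8262, 5.2202, 1.8028)

L_1: Δ = A_1−P = (7.0000, 3.5000) → ‖Δ‖ = √61.2500 = 7.8262
L_2: Δ = A_2−P = (-5.0000, -1.5000) → ‖Δ‖ = √27.2500 = 5.2202
L_3: Δ = A_3−P = (1.0000, -1.5000) → ‖Δ‖ = √3.2500 = 1.8028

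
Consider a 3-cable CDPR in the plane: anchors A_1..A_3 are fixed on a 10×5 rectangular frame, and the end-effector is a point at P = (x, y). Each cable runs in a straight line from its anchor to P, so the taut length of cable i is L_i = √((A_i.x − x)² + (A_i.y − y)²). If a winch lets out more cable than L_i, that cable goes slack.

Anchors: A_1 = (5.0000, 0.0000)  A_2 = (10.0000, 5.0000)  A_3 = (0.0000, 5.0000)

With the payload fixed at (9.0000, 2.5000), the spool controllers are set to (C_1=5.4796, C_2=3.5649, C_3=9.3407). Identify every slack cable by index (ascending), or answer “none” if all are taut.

1, 2

cable 1: √((-4.0000)²+(-2.5000)²)=4.7170, C_1=5.4796: slack
cable 2: √((1.0000)²+(2.5000)²)=2.6926, C_2=3.5649: slack
cable 3: √((-9.0000)²+(2.5000)²)=9.3408, C_3=9.3407: taut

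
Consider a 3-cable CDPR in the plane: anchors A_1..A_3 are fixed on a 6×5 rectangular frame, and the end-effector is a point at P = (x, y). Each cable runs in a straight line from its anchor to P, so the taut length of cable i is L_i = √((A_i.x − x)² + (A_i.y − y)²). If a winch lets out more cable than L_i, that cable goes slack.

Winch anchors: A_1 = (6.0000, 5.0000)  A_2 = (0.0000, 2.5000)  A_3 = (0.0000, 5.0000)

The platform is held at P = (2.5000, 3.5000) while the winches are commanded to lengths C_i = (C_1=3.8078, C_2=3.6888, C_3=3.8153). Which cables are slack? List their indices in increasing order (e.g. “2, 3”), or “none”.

cable 1: √((3.5000)²+(1.5000)²)=3.8079, C_1=3.8078: taut
cable 2: √((-2.5000)²+(-1.0000)²)=2.6926, C_2=3.6888: slack
cable 3: √((-2.5000)²+(1.5000)²)=2.9155, C_3=3.8153: slack

2, 3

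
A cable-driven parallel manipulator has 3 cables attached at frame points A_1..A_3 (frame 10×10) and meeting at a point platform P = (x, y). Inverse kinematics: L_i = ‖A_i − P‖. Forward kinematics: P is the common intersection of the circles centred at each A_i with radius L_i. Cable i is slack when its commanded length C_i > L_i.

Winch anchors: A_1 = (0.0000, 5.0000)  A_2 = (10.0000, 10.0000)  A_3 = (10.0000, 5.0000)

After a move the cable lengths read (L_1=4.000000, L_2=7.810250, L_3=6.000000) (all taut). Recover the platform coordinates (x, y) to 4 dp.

(4.0000, 5.0000)

expand ‖A_i−P‖²=L_i² and subtract eq 1 (c_i ≔ ‖A_i‖²−L_i²)
c_1 = 0.0000+25.0000−16.0000 = 9.0000
eq1−eq2 → [-20.0000  -10.0000]·P = -130.0000
eq1−eq3 → [-20.0000  0.0000]·P = -80.0000
2×2 solve → P = (4.0000, 5.0000)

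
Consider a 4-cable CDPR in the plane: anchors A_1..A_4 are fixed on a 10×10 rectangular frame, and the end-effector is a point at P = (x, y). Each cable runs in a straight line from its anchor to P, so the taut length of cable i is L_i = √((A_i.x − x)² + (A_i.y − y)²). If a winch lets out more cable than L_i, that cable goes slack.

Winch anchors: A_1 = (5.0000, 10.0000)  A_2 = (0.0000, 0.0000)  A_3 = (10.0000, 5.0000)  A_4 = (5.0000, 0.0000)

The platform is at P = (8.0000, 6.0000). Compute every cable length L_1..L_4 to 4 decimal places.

(5.0000, 10.0000, 2.2361, 6.7082)

L_1 = √((5.0000−8.0000)² + (10.0000−6.0000)²) = 5.0000
L_2 = √((0.0000−8.0000)² + (0.0000−6.0000)²) = 10.0000
L_3 = √((10.0000−8.0000)² + (5.0000−6.0000)²) = 2.2361
L_4 = √((5.0000−8.0000)² + (0.0000−6.0000)²) = 6.7082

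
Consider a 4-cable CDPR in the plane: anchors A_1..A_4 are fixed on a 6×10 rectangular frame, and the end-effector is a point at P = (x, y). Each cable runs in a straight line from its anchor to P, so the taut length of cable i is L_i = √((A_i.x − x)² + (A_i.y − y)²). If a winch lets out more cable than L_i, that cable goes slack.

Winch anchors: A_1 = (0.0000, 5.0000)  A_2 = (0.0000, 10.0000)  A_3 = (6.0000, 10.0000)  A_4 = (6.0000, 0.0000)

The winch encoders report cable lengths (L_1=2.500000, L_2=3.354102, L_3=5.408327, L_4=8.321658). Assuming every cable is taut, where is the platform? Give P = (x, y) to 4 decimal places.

(1.5000, 7.0000)

circle eqns → linear via eq_j − eq_1; set q_j = A_j·A_j − L_j²
q_1 = 0.0000+25.0000−6.2500 = 18.7500
0.0000·x − 10.0000·y = q_1−q_2 = -70.0000
-12.0000·x − 10.0000·y = q_1−q_3 = -88.0000
-12.0000·x + 10.0000·y = q_1−q_4 = 52.0000
solve first two rows → x=1.5000, y=7.0000
check cable 4: ‖A_4−P‖² = 69.2500 ≈ L_4² = 69.2500 ✓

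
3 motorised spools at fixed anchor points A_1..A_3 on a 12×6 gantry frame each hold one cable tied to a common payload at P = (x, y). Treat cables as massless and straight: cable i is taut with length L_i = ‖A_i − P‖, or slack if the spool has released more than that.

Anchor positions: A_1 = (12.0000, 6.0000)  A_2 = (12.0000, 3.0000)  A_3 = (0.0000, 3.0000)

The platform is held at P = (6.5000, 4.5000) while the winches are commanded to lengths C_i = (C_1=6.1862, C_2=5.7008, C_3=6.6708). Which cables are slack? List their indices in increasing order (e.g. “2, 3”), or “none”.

1

cable 1: √((5.5000)²+(1.5000)²)=5.7009, C_1=6.1862: slack
cable 2: √((5.5000)²+(-1.5000)²)=5.7009, C_2=5.7008: taut
cable 3: √((-6.5000)²+(-1.5000)²)=6.6708, C_3=6.6708: taut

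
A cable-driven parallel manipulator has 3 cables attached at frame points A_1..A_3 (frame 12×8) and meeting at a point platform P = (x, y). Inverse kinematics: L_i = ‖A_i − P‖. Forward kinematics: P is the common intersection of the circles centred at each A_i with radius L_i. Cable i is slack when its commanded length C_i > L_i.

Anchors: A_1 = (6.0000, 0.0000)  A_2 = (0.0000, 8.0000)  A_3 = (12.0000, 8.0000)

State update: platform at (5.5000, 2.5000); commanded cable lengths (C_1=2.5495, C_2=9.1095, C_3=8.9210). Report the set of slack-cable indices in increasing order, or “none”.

2, 3

i=1: geometric 2.5495 vs commanded 2.5495 ⇒ taut
i=2: geometric 7.7782 vs commanded 9.1095 ⇒ slack
i=3: geometric 8.5147 vs commanded 8.9210 ⇒ slack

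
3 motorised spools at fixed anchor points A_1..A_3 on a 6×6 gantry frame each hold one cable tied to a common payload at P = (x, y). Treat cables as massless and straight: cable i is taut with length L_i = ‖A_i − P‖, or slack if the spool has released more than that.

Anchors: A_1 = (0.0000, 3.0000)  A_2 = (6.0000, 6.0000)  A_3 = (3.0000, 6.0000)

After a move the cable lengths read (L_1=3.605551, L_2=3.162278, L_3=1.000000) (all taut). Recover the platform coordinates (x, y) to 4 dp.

circle eqns → linear via eq_j − eq_1; set c_j = A_j·A_j − L_j²
c_1 = 0.0000+9.0000−13.0000 = -4.0000
-12.0000·x − 6.0000·y = c_1−c_2 = -66.0000
-6.0000·x − 6.0000·y = c_1−c_3 = -48.0000
solve first two rows → x=3.0000, y=5.0000

(3.0000, 5.0000)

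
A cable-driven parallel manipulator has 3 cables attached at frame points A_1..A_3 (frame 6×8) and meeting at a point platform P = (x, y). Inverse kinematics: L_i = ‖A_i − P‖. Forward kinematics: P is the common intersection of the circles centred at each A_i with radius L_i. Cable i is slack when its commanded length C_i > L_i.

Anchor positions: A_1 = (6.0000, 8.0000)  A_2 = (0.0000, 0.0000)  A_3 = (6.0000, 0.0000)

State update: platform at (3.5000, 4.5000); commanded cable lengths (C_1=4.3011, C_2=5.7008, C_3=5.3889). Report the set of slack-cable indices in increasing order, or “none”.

cable 1: √((2.5000)²+(3.5000)²)=4.3012, C_1=4.3011: taut
cable 2: √((-3.5000)²+(-4.5000)²)=5.7009, C_2=5.7008: taut
cable 3: √((2.5000)²+(-4.5000)²)=5.1478, C_3=5.3889: slack

3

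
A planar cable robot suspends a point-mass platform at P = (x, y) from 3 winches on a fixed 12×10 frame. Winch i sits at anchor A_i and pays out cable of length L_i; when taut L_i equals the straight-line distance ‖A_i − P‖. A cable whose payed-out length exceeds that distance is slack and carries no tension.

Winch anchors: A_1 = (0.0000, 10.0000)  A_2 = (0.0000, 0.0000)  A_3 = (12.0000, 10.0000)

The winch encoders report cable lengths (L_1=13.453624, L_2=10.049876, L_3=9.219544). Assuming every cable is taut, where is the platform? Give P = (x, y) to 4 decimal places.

(10.0000, 1.0000)

circle eqns → linear via eq_j − eq_1; set k_j = A_j·A_j − L_j²
k_1 = 0.0000+100.0000−181.0000 = -81.0000
0.0000·x + 20.0000·y = k_1−k_2 = 20.0000
-24.0000·x + 0.0000·y = k_1−k_3 = -240.0000
solve first two rows → x=10.0000, y=1.0000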